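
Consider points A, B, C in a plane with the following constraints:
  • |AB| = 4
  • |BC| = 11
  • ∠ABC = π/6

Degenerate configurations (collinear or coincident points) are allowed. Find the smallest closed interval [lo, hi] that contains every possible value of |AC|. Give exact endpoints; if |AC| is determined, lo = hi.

|AB| ∈ {4}
|BC| ∈ {11}
|AC| ∈ {√(137 - 44·√(3))}

|AC| = √(137 - 44·√(3))  (≈ 7.7968)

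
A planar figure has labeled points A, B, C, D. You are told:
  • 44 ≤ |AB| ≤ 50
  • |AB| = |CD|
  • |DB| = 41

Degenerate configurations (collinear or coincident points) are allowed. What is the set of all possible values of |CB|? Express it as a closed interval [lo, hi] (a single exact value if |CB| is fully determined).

|AB| ∈ [44, 50]
|BD| ∈ {41}
|CD| ∈ [44, 50]
|AD| ∈ [3, 91]
|BC| ∈ [3, 91]
|AC| ∈ [0, 141]

|CB| ∈ [3, 91]  (≈ [3.0000, 91.0000])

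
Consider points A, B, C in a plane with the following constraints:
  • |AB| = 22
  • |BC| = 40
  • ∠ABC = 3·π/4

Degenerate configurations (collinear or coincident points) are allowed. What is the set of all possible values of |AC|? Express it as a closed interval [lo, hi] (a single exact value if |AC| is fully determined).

|AB| ∈ {22}
|BC| ∈ {40}
|AC| ∈ {2·√(220·√(2) + 521)}

|AC| = 2·√(220·√(2) + 521)  (≈ 57.6932)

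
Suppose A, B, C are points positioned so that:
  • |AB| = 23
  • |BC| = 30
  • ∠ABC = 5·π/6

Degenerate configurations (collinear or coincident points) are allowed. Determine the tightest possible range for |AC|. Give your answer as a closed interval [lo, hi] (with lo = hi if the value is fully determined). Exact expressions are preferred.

|AB| ∈ {23}
|BC| ∈ {30}
|AC| ∈ {√(690·√(3) + 1429)}

|AC| = √(690·√(3) + 1429)  (≈ 51.2261)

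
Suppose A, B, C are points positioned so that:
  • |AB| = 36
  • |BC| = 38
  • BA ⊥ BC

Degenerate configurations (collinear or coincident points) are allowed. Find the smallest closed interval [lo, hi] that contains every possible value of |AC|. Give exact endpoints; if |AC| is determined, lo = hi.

|AC| = 2·√(685)  (≈ 52.3450)

|AB| ∈ {36}
|BC| ∈ {38}
|AC| ∈ {2·√(685)}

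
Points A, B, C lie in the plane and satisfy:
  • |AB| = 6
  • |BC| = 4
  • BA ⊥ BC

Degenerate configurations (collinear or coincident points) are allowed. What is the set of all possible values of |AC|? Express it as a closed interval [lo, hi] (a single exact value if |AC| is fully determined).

|AC| = 2·√(13)  (≈ 7.2111)

|AB| ∈ {6}
|BC| ∈ {4}
|AC| ∈ {2·√(13)}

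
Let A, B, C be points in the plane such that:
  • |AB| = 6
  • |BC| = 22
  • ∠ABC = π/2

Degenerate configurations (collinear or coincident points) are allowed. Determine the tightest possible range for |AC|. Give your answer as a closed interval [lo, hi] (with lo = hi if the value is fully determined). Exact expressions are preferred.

|AB| ∈ {6}
|BC| ∈ {22}
|AC| ∈ {2·√(130)}

|AC| = 2·√(130)  (≈ 22.8035)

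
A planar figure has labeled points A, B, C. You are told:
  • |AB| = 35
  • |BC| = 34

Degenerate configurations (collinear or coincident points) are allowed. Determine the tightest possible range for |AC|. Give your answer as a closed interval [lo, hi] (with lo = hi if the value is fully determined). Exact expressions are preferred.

|AB| ∈ {35}
|BC| ∈ {34}
|AC| ∈ [1, 69]

|AC| ∈ [1, 69]  (≈ [1.0000, 69.0000])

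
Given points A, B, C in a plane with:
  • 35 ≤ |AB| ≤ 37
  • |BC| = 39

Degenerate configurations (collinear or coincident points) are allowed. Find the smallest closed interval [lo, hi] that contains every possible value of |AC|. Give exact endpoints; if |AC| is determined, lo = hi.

|AB| ∈ [35, 37]
|BC| ∈ {39}
|AC| ∈ [2, 76]

|AC| ∈ [2, 76]  (≈ [2.0000, 76.0000])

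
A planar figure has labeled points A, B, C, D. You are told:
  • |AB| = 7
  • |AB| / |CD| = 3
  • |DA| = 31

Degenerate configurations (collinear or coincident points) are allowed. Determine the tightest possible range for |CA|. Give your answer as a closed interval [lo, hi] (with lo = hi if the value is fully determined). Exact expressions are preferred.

|AB| ∈ {7}
|AD| ∈ {31}
|CD| ∈ {7/3}
|BD| ∈ [24, 38]
|AC| ∈ [86/3, 100/3]
|BC| ∈ [65/3, 121/3]

|CA| ∈ [86/3, 100/3]  (≈ [28.6667, 33.3333])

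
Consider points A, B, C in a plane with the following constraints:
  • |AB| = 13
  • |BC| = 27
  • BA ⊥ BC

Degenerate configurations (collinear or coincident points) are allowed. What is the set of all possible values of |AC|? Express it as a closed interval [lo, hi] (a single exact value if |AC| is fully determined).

|AB| ∈ {13}
|BC| ∈ {27}
|AC| ∈ {√(898)}

|AC| = √(898)  (≈ 29.9666)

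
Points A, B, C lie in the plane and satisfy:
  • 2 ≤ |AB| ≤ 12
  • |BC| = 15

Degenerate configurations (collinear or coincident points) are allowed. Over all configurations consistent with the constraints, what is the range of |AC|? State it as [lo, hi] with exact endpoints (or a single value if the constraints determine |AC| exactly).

|AC| ∈ [3, 27]  (≈ [3.0000, 27.0000])

|AB| ∈ [2, 12]
|BC| ∈ {15}
|AC| ∈ [3, 27]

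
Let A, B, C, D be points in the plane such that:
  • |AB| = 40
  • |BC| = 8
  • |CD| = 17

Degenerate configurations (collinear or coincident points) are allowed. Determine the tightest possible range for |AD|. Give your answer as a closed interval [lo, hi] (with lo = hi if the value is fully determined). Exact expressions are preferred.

|AB| ∈ {40}
|BC| ∈ {8}
|CD| ∈ {17}
|AC| ∈ [32, 48]
|BD| ∈ [9, 25]
|AD| ∈ [15, 65]

|AD| ∈ [15, 65]  (≈ [15.0000, 65.0000])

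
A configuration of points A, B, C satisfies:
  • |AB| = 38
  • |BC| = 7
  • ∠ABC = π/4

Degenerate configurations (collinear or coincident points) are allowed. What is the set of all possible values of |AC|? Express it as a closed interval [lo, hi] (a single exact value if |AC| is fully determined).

|AB| ∈ {38}
|BC| ∈ {7}
|AC| ∈ {√(1493 - 266·√(2))}

|AC| = √(1493 - 266·√(2))  (≈ 33.4188)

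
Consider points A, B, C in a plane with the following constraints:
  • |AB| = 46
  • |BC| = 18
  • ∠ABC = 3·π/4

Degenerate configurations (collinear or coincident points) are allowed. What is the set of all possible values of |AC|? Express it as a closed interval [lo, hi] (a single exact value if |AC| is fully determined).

|AB| ∈ {46}
|BC| ∈ {18}
|AC| ∈ {2·√(207·√(2) + 610)}

|AC| = 2·√(207·√(2) + 610)  (≈ 60.0913)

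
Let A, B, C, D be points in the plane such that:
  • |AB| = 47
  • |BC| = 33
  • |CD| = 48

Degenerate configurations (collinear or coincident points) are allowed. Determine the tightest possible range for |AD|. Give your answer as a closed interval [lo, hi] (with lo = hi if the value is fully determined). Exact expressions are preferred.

|AD| ∈ [0, 128]  (≈ [0.0000, 128.0000])

|AB| ∈ {47}
|BC| ∈ {33}
|CD| ∈ {48}
|AC| ∈ [14, 80]
|BD| ∈ [15, 81]
|AD| ∈ [0, 128]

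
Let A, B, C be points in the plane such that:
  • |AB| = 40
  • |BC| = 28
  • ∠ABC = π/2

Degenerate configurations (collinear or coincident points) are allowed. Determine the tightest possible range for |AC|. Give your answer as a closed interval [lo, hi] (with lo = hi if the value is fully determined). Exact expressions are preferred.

|AC| = 4·√(149)  (≈ 48.8262)

|AB| ∈ {40}
|BC| ∈ {28}
|AC| ∈ {4·√(149)}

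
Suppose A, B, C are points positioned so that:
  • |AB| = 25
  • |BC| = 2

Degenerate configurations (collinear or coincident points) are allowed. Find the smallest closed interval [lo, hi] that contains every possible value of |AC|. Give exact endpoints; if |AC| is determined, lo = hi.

|AB| ∈ {25}
|BC| ∈ {2}
|AC| ∈ [23, 27]

|AC| ∈ [23, 27]  (≈ [23.0000, 27.0000])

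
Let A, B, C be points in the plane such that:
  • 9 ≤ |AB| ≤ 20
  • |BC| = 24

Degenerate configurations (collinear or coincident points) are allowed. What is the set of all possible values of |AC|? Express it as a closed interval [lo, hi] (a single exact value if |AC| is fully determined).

|AC| ∈ [4, 44]  (≈ [4.0000, 44.0000])

|AB| ∈ [9, 20]
|BC| ∈ {24}
|AC| ∈ [4, 44]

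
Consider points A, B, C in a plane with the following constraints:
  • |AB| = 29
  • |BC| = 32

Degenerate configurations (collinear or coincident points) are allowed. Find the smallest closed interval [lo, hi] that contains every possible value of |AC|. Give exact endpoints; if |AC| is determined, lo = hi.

|AC| ∈ [3, 61]  (≈ [3.0000, 61.0000])

|AB| ∈ {29}
|BC| ∈ {32}
|AC| ∈ [3, 61]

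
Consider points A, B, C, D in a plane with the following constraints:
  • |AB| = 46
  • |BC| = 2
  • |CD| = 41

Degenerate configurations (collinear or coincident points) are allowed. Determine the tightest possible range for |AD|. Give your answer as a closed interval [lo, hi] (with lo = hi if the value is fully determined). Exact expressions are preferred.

|AB| ∈ {46}
|BC| ∈ {2}
|CD| ∈ {41}
|AC| ∈ [44, 48]
|BD| ∈ [39, 43]
|AD| ∈ [3, 89]

|AD| ∈ [3, 89]  (≈ [3.0000, 89.0000])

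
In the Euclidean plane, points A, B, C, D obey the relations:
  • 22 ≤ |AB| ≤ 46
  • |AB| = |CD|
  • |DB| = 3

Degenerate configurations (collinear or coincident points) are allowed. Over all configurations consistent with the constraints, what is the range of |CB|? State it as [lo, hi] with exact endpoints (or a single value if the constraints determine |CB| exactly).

|AB| ∈ [22, 46]
|BD| ∈ {3}
|CD| ∈ [22, 46]
|AD| ∈ [19, 49]
|BC| ∈ [19, 49]
|AC| ∈ [0, 95]

|CB| ∈ [19, 49]  (≈ [19.0000, 49.0000])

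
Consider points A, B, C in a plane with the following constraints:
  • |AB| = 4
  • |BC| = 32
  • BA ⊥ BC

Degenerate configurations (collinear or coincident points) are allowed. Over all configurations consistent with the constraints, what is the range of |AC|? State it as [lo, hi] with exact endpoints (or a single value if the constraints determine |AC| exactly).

|AB| ∈ {4}
|BC| ∈ {32}
|AC| ∈ {4·√(65)}

|AC| = 4·√(65)  (≈ 32.2490)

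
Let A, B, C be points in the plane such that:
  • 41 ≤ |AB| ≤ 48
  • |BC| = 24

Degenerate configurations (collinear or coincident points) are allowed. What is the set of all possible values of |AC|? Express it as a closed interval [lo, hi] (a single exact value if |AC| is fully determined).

|AC| ∈ [17, 72]  (≈ [17.0000, 72.0000])

|AB| ∈ [41, 48]
|BC| ∈ {24}
|AC| ∈ [17, 72]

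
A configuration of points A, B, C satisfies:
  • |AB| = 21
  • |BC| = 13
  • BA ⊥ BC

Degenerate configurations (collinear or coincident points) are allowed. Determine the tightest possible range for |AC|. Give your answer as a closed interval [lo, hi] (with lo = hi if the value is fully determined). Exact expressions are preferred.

|AC| = √(610)  (≈ 24.6982)

|AB| ∈ {21}
|BC| ∈ {13}
|AC| ∈ {√(610)}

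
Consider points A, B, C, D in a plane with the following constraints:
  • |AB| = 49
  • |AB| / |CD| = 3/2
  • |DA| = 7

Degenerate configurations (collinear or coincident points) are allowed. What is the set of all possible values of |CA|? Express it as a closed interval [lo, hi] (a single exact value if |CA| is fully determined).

|AB| ∈ {49}
|AD| ∈ {7}
|CD| ∈ {98/3}
|BD| ∈ [42, 56]
|AC| ∈ [77/3, 119/3]
|BC| ∈ [28/3, 266/3]

|CA| ∈ [77/3, 119/3]  (≈ [25.6667, 39.6667])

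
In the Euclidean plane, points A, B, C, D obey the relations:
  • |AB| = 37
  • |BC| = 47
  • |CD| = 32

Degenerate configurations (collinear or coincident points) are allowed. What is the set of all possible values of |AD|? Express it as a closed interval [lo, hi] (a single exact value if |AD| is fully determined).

|AD| ∈ [0, 116]  (≈ [0.0000, 116.0000])

|AB| ∈ {37}
|BC| ∈ {47}
|CD| ∈ {32}
|AC| ∈ [10, 84]
|BD| ∈ [15, 79]
|AD| ∈ [0, 116]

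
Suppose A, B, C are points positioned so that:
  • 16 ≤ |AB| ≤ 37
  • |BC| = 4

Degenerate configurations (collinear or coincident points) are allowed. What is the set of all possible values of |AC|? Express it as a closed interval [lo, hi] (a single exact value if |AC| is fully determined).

|AC| ∈ [12, 41]  (≈ [12.0000, 41.0000])

|AB| ∈ [16, 37]
|BC| ∈ {4}
|AC| ∈ [12, 41]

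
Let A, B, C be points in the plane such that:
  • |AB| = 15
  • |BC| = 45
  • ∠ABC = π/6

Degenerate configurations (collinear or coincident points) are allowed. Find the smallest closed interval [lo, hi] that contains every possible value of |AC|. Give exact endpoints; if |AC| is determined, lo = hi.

|AB| ∈ {15}
|BC| ∈ {45}
|AC| ∈ {15·√(10 - 3·√(3))}

|AC| = 15·√(10 - 3·√(3))  (≈ 32.8765)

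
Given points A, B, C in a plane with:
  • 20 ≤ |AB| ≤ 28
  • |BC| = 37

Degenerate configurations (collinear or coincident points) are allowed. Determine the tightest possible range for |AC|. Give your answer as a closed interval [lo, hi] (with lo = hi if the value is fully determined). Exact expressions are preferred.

|AC| ∈ [9, 65]  (≈ [9.0000, 65.0000])

|AB| ∈ [20, 28]
|BC| ∈ {37}
|AC| ∈ [9, 65]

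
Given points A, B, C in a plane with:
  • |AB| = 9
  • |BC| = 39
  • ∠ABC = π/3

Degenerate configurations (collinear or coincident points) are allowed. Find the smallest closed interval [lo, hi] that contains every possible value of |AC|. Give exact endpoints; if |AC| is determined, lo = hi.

|AC| = 3·√(139)  (≈ 35.3695)

|AB| ∈ {9}
|BC| ∈ {39}
|AC| ∈ {3·√(139)}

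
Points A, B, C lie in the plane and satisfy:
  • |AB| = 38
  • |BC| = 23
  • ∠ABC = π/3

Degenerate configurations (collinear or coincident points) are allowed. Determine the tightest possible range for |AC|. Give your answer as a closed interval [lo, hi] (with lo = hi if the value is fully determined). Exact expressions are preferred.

|AB| ∈ {38}
|BC| ∈ {23}
|AC| ∈ {√(1099)}

|AC| = √(1099)  (≈ 33.1512)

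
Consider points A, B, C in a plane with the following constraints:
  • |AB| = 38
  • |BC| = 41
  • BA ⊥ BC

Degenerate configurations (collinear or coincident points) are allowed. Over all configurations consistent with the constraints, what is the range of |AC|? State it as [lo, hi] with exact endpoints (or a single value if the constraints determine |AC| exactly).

|AB| ∈ {38}
|BC| ∈ {41}
|AC| ∈ {25·√(5)}

|AC| = 25·√(5)  (≈ 55.9017)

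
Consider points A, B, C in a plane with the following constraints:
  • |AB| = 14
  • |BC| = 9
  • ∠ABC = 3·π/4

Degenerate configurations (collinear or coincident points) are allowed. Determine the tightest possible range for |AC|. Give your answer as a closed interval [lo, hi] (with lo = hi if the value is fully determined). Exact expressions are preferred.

|AC| = √(126·√(2) + 277)  (≈ 21.3352)

|AB| ∈ {14}
|BC| ∈ {9}
|AC| ∈ {√(126·√(2) + 277)}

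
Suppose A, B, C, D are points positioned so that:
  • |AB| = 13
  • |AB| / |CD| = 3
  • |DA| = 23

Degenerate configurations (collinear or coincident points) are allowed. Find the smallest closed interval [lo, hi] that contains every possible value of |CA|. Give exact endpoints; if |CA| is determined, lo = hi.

|CA| ∈ [56/3, 82/3]  (≈ [18.6667, 27.3333])

|AB| ∈ {13}
|AD| ∈ {23}
|CD| ∈ {13/3}
|BD| ∈ [10, 36]
|AC| ∈ [56/3, 82/3]
|BC| ∈ [17/3, 121/3]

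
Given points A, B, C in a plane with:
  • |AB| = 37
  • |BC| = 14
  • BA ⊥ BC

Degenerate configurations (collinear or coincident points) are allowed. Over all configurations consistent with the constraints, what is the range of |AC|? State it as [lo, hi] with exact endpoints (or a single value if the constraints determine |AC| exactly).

|AB| ∈ {37}
|BC| ∈ {14}
|AC| ∈ {√(1565)}

|AC| = √(1565)  (≈ 39.5601)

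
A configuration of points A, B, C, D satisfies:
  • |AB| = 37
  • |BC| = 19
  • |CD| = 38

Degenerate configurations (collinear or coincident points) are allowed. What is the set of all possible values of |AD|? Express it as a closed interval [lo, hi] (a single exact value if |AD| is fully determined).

|AB| ∈ {37}
|BC| ∈ {19}
|CD| ∈ {38}
|AC| ∈ [18, 56]
|BD| ∈ [19, 57]
|AD| ∈ [0, 94]

|AD| ∈ [0, 94]  (≈ [0.0000, 94.0000])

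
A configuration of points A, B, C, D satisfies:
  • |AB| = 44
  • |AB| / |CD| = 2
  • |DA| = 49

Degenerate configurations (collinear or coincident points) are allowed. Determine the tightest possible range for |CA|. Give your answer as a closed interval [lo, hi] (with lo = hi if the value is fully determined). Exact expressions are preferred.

|AB| ∈ {44}
|AD| ∈ {49}
|CD| ∈ {22}
|BD| ∈ [5, 93]
|AC| ∈ [27, 71]
|BC| ∈ [0, 115]

|CA| ∈ [27, 71]  (≈ [27.0000, 71.0000])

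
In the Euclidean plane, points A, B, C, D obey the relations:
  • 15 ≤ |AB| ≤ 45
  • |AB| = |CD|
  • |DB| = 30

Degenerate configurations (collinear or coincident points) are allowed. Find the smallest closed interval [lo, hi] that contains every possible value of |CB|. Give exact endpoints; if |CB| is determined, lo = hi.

|AB| ∈ [15, 45]
|BD| ∈ {30}
|CD| ∈ [15, 45]
|AD| ∈ [0, 75]
|BC| ∈ [0, 75]
|AC| ∈ [0, 120]

|CB| ∈ [0, 75]  (≈ [0.0000, 75.0000])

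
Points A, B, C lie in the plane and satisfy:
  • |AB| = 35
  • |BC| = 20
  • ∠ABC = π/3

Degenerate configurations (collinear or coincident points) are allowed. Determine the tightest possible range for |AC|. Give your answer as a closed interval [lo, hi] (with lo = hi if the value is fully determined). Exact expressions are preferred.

|AC| = 5·√(37)  (≈ 30.4138)

|AB| ∈ {35}
|BC| ∈ {20}
|AC| ∈ {5·√(37)}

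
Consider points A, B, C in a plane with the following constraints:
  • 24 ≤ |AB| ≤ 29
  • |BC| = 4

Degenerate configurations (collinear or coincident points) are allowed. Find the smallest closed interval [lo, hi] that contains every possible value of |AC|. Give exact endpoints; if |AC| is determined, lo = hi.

|AB| ∈ [24, 29]
|BC| ∈ {4}
|AC| ∈ [20, 33]

|AC| ∈ [20, 33]  (≈ [20.0000, 33.0000])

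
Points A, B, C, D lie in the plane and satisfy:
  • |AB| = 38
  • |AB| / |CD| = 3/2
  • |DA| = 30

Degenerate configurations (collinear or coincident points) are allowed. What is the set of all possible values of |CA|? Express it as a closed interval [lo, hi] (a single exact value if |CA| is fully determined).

|CA| ∈ [14/3, 166/3]  (≈ [4.6667, 55.3333])

|AB| ∈ {38}
|AD| ∈ {30}
|CD| ∈ {76/3}
|BD| ∈ [8, 68]
|AC| ∈ [14/3, 166/3]
|BC| ∈ [0, 280/3]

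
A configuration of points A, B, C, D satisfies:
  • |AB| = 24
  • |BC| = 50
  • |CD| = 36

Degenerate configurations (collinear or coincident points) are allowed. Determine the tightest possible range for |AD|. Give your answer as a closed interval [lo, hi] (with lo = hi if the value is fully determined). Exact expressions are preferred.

|AD| ∈ [0, 110]  (≈ [0.0000, 110.0000])

|AB| ∈ {24}
|BC| ∈ {50}
|CD| ∈ {36}
|AC| ∈ [26, 74]
|BD| ∈ [14, 86]
|AD| ∈ [0, 110]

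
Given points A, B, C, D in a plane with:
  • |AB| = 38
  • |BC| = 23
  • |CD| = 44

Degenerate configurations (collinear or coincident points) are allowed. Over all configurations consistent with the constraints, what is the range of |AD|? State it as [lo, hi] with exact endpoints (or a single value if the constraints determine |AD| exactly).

|AD| ∈ [0, 105]  (≈ [0.0000, 105.0000])

|AB| ∈ {38}
|BC| ∈ {23}
|CD| ∈ {44}
|AC| ∈ [15, 61]
|BD| ∈ [21, 67]
|AD| ∈ [0, 105]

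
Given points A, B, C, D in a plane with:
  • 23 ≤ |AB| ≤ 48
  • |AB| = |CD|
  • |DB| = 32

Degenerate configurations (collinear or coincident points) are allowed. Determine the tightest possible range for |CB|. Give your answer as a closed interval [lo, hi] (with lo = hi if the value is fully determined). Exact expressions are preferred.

|CB| ∈ [0, 80]  (≈ [0.0000, 80.0000])

|AB| ∈ [23, 48]
|BD| ∈ {32}
|CD| ∈ [23, 48]
|AD| ∈ [0, 80]
|BC| ∈ [0, 80]
|AC| ∈ [0, 128]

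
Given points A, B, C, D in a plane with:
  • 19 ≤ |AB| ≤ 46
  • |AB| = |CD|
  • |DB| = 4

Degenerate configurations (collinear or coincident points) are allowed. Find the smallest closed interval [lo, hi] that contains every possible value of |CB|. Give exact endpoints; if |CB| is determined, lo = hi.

|CB| ∈ [15, 50]  (≈ [15.0000, 50.0000])

|AB| ∈ [19, 46]
|BD| ∈ {4}
|CD| ∈ [19, 46]
|AD| ∈ [15, 50]
|BC| ∈ [15, 50]
|AC| ∈ [0, 96]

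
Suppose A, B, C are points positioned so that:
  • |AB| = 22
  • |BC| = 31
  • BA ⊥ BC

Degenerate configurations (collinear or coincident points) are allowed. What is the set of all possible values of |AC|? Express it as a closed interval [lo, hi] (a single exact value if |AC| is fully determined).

|AC| = 17·√(5)  (≈ 38.0132)

|AB| ∈ {22}
|BC| ∈ {31}
|AC| ∈ {17·√(5)}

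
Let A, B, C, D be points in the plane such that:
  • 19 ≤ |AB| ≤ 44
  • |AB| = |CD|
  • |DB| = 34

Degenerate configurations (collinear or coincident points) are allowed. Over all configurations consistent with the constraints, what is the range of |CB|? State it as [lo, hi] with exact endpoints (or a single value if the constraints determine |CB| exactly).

|AB| ∈ [19, 44]
|BD| ∈ {34}
|CD| ∈ [19, 44]
|AD| ∈ [0, 78]
|BC| ∈ [0, 78]
|AC| ∈ [0, 122]

|CB| ∈ [0, 78]  (≈ [0.0000, 78.0000])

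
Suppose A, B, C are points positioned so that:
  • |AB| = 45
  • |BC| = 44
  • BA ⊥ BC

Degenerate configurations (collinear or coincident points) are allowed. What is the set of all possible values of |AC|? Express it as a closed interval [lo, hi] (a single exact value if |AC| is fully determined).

|AC| = √(3961)  (≈ 62.9365)

|AB| ∈ {45}
|BC| ∈ {44}
|AC| ∈ {√(3961)}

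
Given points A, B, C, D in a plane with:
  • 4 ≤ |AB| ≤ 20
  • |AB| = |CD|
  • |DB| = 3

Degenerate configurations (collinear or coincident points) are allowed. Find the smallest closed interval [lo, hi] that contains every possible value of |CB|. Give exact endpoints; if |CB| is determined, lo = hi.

|CB| ∈ [1, 23]  (≈ [1.0000, 23.0000])

|AB| ∈ [4, 20]
|BD| ∈ {3}
|CD| ∈ [4, 20]
|AD| ∈ [1, 23]
|BC| ∈ [1, 23]
|AC| ∈ [0, 43]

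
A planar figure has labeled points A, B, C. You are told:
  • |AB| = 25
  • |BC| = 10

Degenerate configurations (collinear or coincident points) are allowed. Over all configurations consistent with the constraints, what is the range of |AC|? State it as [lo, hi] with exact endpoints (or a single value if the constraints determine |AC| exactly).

|AB| ∈ {25}
|BC| ∈ {10}
|AC| ∈ [15, 35]

|AC| ∈ [15, 35]  (≈ [15.0000, 35.0000])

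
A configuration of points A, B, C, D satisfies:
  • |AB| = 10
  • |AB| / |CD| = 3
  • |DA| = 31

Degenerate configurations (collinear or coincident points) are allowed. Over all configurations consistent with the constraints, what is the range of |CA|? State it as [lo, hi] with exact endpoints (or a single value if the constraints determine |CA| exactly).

|AB| ∈ {10}
|AD| ∈ {31}
|CD| ∈ {10/3}
|BD| ∈ [21, 41]
|AC| ∈ [83/3, 103/3]
|BC| ∈ [53/3, 133/3]

|CA| ∈ [83/3, 103/3]  (≈ [27.6667, 34.3333])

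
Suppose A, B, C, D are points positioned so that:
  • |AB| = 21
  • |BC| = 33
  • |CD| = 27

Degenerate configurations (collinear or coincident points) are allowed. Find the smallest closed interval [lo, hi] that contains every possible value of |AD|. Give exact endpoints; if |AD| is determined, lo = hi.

|AB| ∈ {21}
|BC| ∈ {33}
|CD| ∈ {27}
|AC| ∈ [12, 54]
|BD| ∈ [6, 60]
|AD| ∈ [0, 81]

|AD| ∈ [0, 81]  (≈ [0.0000, 81.0000])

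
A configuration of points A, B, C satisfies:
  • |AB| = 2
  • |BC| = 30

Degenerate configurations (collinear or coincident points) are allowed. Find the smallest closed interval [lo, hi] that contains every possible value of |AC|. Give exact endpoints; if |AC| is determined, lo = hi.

|AB| ∈ {2}
|BC| ∈ {30}
|AC| ∈ [28, 32]

|AC| ∈ [28, 32]  (≈ [28.0000, 32.0000])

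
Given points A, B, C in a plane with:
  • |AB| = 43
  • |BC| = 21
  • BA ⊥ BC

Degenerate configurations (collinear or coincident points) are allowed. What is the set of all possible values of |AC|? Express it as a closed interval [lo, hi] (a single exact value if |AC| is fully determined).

|AB| ∈ {43}
|BC| ∈ {21}
|AC| ∈ {√(2290)}

|AC| = √(2290)  (≈ 47.8539)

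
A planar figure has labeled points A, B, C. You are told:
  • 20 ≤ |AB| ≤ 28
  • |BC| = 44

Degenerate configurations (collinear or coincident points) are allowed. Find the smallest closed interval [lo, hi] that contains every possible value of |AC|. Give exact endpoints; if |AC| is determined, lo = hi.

|AC| ∈ [16, 72]  (≈ [16.0000, 72.0000])

|AB| ∈ [20, 28]
|BC| ∈ {44}
|AC| ∈ [16, 72]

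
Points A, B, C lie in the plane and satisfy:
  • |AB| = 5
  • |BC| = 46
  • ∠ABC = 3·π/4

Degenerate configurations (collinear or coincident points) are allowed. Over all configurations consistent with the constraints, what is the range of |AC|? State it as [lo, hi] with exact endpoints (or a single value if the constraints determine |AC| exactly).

|AC| = √(230·√(2) + 2141)  (≈ 49.6615)

|AB| ∈ {5}
|BC| ∈ {46}
|AC| ∈ {√(230·√(2) + 2141)}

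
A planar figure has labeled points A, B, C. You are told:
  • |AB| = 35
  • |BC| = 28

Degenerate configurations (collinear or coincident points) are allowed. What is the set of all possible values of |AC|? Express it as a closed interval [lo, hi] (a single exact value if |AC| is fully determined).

|AB| ∈ {35}
|BC| ∈ {28}
|AC| ∈ [7, 63]

|AC| ∈ [7, 63]  (≈ [7.0000, 63.0000])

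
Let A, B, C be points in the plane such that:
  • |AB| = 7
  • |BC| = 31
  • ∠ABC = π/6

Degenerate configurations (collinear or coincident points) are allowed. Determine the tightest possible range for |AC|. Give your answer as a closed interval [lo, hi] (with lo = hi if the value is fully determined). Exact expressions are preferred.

|AC| = √(1010 - 217·√(3))  (≈ 25.1822)

|AB| ∈ {7}
|BC| ∈ {31}
|AC| ∈ {√(1010 - 217·√(3))}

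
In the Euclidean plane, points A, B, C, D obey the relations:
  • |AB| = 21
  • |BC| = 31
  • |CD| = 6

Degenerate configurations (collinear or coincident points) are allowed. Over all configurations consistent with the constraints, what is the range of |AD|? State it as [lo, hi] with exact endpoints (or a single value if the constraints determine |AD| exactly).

|AD| ∈ [4, 58]  (≈ [4.0000, 58.0000])

|AB| ∈ {21}
|BC| ∈ {31}
|CD| ∈ {6}
|AC| ∈ [10, 52]
|BD| ∈ [25, 37]
|AD| ∈ [4, 58]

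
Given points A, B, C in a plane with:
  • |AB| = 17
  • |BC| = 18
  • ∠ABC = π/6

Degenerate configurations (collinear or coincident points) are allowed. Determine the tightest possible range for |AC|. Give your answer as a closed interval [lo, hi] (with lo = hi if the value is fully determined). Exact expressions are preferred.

|AB| ∈ {17}
|BC| ∈ {18}
|AC| ∈ {√(613 - 306·√(3))}

|AC| = √(613 - 306·√(3))  (≈ 9.1100)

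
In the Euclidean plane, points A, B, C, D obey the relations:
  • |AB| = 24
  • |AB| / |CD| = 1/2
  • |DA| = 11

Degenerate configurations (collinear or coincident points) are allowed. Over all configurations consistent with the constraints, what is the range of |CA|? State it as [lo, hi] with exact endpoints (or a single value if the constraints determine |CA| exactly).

|CA| ∈ [37, 59]  (≈ [37.0000, 59.0000])

|AB| ∈ {24}
|AD| ∈ {11}
|CD| ∈ {48}
|BD| ∈ [13, 35]
|AC| ∈ [37, 59]
|BC| ∈ [13, 83]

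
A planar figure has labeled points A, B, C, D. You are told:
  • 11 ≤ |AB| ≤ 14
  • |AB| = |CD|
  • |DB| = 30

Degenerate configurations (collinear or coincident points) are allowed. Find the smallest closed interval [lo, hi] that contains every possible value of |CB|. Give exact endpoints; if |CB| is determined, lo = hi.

|AB| ∈ [11, 14]
|BD| ∈ {30}
|CD| ∈ [11, 14]
|AD| ∈ [16, 44]
|BC| ∈ [16, 44]
|AC| ∈ [2, 58]

|CB| ∈ [16, 44]  (≈ [16.0000, 44.0000])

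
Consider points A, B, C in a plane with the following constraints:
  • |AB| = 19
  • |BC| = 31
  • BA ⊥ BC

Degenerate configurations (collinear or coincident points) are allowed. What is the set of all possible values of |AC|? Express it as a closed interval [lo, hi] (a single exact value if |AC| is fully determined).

|AB| ∈ {19}
|BC| ∈ {31}
|AC| ∈ {√(1322)}

|AC| = √(1322)  (≈ 36.3593)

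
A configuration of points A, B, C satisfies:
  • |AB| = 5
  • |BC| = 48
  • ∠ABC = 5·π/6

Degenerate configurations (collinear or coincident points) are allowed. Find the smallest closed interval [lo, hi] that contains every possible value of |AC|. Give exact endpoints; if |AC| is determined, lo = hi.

|AB| ∈ {5}
|BC| ∈ {48}
|AC| ∈ {√(240·√(3) + 2329)}

|AC| = √(240·√(3) + 2329)  (≈ 52.3898)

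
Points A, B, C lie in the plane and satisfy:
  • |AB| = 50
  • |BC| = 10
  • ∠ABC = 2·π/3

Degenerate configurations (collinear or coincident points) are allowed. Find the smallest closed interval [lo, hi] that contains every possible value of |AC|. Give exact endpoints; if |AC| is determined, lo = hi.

|AB| ∈ {50}
|BC| ∈ {10}
|AC| ∈ {10·√(31)}

|AC| = 10·√(31)  (≈ 55.6776)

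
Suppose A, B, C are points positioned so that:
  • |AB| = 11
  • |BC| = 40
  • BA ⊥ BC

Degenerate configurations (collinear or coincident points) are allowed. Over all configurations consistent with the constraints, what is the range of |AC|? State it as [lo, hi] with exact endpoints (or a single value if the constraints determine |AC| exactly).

|AC| = √(1721)  (≈ 41.4849)

|AB| ∈ {11}
|BC| ∈ {40}
|AC| ∈ {√(1721)}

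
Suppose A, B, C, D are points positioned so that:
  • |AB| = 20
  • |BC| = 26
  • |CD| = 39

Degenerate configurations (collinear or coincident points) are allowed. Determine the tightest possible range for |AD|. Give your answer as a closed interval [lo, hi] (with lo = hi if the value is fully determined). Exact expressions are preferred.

|AB| ∈ {20}
|BC| ∈ {26}
|CD| ∈ {39}
|AC| ∈ [6, 46]
|BD| ∈ [13, 65]
|AD| ∈ [0, 85]

|AD| ∈ [0, 85]  (≈ [0.0000, 85.0000])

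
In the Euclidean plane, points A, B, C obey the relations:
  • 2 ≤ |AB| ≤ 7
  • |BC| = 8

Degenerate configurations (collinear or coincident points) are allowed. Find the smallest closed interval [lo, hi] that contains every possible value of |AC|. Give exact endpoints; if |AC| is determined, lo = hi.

|AB| ∈ [2, 7]
|BC| ∈ {8}
|AC| ∈ [1, 15]

|AC| ∈ [1, 15]  (≈ [1.0000, 15.0000])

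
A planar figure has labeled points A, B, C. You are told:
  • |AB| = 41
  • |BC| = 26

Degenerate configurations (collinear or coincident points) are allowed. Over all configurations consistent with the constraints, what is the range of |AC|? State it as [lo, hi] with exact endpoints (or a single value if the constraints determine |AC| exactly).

|AB| ∈ {41}
|BC| ∈ {26}
|AC| ∈ [15, 67]

|AC| ∈ [15, 67]  (≈ [15.0000, 67.0000])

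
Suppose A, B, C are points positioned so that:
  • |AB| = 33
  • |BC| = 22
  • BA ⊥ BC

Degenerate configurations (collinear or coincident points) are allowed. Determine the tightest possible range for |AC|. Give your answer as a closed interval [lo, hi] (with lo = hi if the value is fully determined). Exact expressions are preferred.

|AC| = 11·√(13)  (≈ 39.6611)

|AB| ∈ {33}
|BC| ∈ {22}
|AC| ∈ {11·√(13)}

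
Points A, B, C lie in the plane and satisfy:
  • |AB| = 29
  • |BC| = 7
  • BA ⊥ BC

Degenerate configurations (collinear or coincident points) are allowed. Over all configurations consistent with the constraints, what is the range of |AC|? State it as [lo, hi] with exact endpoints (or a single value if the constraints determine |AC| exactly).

|AC| = √(890)  (≈ 29.8329)

|AB| ∈ {29}
|BC| ∈ {7}
|AC| ∈ {√(890)}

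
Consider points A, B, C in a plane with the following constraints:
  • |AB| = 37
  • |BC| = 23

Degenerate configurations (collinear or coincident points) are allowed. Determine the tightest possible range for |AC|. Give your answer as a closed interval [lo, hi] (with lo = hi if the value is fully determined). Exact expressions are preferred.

|AB| ∈ {37}
|BC| ∈ {23}
|AC| ∈ [14, 60]

|AC| ∈ [14, 60]  (≈ [14.0000, 60.0000])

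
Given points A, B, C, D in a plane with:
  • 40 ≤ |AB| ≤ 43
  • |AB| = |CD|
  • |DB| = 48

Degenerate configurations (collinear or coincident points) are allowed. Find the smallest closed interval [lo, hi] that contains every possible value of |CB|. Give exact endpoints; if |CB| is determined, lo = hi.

|AB| ∈ [40, 43]
|BD| ∈ {48}
|CD| ∈ [40, 43]
|AD| ∈ [5, 91]
|BC| ∈ [5, 91]
|AC| ∈ [0, 134]

|CB| ∈ [5, 91]  (≈ [5.0000, 91.0000])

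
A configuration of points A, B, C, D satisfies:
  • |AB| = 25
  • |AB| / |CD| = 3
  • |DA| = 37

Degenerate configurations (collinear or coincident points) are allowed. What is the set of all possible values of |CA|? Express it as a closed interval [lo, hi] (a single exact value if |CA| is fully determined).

|AB| ∈ {25}
|AD| ∈ {37}
|CD| ∈ {25/3}
|BD| ∈ [12, 62]
|AC| ∈ [86/3, 136/3]
|BC| ∈ [11/3, 211/3]

|CA| ∈ [86/3, 136/3]  (≈ [28.6667, 45.3333])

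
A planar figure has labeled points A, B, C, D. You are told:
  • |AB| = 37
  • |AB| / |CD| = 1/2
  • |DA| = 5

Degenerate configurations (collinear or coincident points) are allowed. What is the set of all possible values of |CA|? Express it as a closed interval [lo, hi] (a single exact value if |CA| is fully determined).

|CA| ∈ [69, 79]  (≈ [69.0000, 79.0000])

|AB| ∈ {37}
|AD| ∈ {5}
|CD| ∈ {74}
|BD| ∈ [32, 42]
|AC| ∈ [69, 79]
|BC| ∈ [32, 116]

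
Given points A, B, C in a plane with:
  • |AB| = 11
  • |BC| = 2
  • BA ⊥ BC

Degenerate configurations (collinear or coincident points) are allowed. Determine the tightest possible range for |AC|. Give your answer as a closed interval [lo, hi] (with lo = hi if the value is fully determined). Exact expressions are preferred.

|AC| = 5·√(5)  (≈ 11.1803)

|AB| ∈ {11}
|BC| ∈ {2}
|AC| ∈ {5·√(5)}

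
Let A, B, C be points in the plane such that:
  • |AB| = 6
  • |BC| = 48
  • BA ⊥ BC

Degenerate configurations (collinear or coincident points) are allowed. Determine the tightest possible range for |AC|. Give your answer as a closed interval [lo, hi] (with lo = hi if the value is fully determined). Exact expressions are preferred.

|AC| = 6·√(65)  (≈ 48.3735)

|AB| ∈ {6}
|BC| ∈ {48}
|AC| ∈ {6·√(65)}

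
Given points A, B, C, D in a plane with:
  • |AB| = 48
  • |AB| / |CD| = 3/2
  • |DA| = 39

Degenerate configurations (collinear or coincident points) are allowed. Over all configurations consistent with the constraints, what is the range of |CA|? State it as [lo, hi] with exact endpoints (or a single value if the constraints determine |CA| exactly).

|AB| ∈ {48}
|AD| ∈ {39}
|CD| ∈ {32}
|BD| ∈ [9, 87]
|AC| ∈ [7, 71]
|BC| ∈ [0, 119]

|CA| ∈ [7, 71]  (≈ [7.0000, 71.0000])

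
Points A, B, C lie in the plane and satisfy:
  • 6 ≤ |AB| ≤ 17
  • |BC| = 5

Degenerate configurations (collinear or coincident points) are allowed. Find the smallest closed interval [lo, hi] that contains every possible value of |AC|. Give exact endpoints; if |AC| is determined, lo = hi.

|AC| ∈ [1, 22]  (≈ [1.0000, 22.0000])

|AB| ∈ [6, 17]
|BC| ∈ {5}
|AC| ∈ [1, 22]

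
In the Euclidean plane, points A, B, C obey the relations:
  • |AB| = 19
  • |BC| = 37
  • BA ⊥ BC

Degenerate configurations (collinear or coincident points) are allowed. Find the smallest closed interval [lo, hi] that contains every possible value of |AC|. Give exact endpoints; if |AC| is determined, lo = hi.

|AC| = √(1730)  (≈ 41.5933)

|AB| ∈ {19}
|BC| ∈ {37}
|AC| ∈ {√(1730)}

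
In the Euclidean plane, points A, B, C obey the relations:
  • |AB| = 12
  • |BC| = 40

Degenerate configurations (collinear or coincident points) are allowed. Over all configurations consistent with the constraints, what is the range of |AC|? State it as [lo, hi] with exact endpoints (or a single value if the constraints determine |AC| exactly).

|AC| ∈ [28, 52]  (≈ [28.0000, 52.0000])

|AB| ∈ {12}
|BC| ∈ {40}
|AC| ∈ [28, 52]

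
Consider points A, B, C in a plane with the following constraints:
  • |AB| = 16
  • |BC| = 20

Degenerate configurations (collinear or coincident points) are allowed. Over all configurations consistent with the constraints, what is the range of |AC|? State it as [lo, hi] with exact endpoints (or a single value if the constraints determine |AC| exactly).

|AC| ∈ [4, 36]  (≈ [4.0000, 36.0000])

|AB| ∈ {16}
|BC| ∈ {20}
|AC| ∈ [4, 36]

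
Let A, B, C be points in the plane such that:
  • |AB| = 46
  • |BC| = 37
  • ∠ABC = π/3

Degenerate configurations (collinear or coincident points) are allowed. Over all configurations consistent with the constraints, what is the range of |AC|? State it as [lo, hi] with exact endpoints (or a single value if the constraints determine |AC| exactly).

|AC| = √(1783)  (≈ 42.2256)

|AB| ∈ {46}
|BC| ∈ {37}
|AC| ∈ {√(1783)}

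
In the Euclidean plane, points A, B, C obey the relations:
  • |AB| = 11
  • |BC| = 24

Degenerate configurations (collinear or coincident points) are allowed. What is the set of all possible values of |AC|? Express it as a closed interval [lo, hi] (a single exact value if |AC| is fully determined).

|AB| ∈ {11}
|BC| ∈ {24}
|AC| ∈ [13, 35]

|AC| ∈ [13, 35]  (≈ [13.0000, 35.0000])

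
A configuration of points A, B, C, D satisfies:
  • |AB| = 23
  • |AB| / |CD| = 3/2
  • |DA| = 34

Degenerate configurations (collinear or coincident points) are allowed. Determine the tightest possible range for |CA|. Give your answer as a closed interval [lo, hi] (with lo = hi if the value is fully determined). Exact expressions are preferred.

|CA| ∈ [56/3, 148/3]  (≈ [18.6667, 49.3333])

|AB| ∈ {23}
|AD| ∈ {34}
|CD| ∈ {46/3}
|BD| ∈ [11, 57]
|AC| ∈ [56/3, 148/3]
|BC| ∈ [0, 217/3]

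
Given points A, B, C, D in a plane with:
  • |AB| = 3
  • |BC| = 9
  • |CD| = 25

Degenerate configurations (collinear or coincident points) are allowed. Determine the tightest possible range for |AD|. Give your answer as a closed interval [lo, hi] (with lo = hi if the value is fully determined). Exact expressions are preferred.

|AB| ∈ {3}
|BC| ∈ {9}
|CD| ∈ {25}
|AC| ∈ [6, 12]
|BD| ∈ [16, 34]
|AD| ∈ [13, 37]

|AD| ∈ [13, 37]  (≈ [13.0000, 37.0000])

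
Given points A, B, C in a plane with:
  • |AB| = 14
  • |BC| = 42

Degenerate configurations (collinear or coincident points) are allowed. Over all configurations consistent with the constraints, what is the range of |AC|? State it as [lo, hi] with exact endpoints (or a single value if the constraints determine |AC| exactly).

|AB| ∈ {14}
|BC| ∈ {42}
|AC| ∈ [28, 56]

|AC| ∈ [28, 56]  (≈ [28.0000, 56.0000])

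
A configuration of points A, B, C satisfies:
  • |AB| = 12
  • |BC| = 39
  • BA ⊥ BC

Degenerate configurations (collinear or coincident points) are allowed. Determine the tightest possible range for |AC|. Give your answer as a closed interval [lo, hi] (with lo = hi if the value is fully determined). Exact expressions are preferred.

|AC| = 3·√(185)  (≈ 40.8044)

|AB| ∈ {12}
|BC| ∈ {39}
|AC| ∈ {3·√(185)}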